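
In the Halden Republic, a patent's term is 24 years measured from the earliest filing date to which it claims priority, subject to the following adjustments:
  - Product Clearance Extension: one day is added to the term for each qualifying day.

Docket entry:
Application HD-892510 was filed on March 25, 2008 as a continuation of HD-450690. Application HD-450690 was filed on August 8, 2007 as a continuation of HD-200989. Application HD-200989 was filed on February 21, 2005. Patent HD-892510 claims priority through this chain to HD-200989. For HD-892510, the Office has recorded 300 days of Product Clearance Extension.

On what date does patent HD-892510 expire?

Earliest priority filing: 21 February 2005.
Base term: 21 February 2005 + 24 years → 21 February 2029.
Product Clearance Extension: +300 days → 18 December 2029.

December 18, 2029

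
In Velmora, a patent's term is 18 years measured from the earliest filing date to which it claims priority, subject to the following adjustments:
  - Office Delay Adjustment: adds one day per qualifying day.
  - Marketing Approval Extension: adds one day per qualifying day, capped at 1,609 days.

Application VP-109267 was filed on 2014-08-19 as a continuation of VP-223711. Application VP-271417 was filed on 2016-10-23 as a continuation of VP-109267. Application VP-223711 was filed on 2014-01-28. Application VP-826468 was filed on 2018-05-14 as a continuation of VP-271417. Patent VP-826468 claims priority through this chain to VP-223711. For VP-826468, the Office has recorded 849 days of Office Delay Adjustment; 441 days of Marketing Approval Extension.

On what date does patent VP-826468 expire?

2035-08-10

Earliest priority filing: 28 January 2014.
Base term: 28 January 2014 + 18 years → 28 January 2032.
Office Delay Adjustment: +849 days → 26 May 2034.
Marketing Approval Extension: 441 days (within the 1609-day cap) → +441 days → 10 August 2035.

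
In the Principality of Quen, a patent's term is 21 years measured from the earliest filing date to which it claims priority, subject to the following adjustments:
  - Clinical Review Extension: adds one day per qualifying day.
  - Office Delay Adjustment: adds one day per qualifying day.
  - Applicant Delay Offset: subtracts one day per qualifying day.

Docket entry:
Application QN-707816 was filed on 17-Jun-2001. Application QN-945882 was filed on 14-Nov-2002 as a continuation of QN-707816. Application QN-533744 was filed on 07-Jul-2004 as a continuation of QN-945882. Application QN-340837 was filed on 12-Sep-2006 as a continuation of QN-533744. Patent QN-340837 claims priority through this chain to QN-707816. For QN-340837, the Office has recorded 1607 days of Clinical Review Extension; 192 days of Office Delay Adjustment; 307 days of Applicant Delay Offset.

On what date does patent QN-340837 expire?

July 18, 2026

Earliest priority filing: 17 June 2001.
Base term: 17 June 2001 + 21 years → 17 June 2022.
Clinical Review Extension: +1607 days → 10 November 2026.
Office Delay Adjustment: +192 days → 21 May 2027.
Applicant Delay Offset: −307 days → 18 July 2026.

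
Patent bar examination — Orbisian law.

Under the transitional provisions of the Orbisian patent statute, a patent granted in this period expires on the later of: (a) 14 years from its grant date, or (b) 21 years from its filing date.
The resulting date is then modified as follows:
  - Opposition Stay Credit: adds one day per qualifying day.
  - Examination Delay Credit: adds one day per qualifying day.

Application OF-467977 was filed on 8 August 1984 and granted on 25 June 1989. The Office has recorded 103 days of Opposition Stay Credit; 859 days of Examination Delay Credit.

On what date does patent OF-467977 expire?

March 27, 2008

(a) grant + 14 years → 25 June 2003.
(b) filing + 21 years → 8 August 2005.
Later of the two: 8 August 2005.
Opposition Stay Credit: +103 days → 19 November 2005.
Examination Delay Credit: +859 days → 27 March 2008.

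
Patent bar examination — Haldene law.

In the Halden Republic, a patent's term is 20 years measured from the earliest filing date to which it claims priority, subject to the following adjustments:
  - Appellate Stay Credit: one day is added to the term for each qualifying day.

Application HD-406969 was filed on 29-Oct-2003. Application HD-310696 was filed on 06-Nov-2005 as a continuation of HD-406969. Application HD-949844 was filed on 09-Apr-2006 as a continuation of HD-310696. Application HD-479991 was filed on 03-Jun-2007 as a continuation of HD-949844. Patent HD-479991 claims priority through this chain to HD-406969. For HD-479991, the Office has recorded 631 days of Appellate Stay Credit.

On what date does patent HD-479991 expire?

July 21, 2025

Earliest priority filing: 29 October 2003.
Base term: 29 October 2003 + 20 years → 29 October 2023.
Appellate Stay Credit: +631 days → 21 July 2025.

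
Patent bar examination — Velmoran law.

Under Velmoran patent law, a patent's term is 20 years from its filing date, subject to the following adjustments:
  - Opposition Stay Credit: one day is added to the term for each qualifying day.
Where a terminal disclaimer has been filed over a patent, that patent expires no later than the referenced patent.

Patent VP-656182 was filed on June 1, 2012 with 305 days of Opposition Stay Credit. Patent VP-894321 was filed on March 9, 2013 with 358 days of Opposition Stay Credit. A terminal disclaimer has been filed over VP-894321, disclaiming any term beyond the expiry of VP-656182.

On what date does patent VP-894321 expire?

Natural term of VP-894321:
  Base: filing + 20 years → 9 March 2033.
  Opposition Stay Credit: +358 days → 2 March 2034.
Expiry of referenced patent VP-656182:
  Base: filing + 20 years → 1 June 2032.
  Opposition Stay Credit: +305 days → 2 April 2033.
Terminal disclaimer: VP-894321 expires on the earlier of 2 March 2034 and 2 April 2033.

April 2, 2033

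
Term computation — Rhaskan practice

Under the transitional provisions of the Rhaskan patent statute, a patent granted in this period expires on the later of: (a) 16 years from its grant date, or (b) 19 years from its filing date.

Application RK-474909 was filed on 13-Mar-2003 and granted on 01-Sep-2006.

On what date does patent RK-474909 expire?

September 1, 2022

(a) grant + 16 years → 1 September 2022.
(b) filing + 19 years → 13 March 2022.
Later of the two: 1 September 2022.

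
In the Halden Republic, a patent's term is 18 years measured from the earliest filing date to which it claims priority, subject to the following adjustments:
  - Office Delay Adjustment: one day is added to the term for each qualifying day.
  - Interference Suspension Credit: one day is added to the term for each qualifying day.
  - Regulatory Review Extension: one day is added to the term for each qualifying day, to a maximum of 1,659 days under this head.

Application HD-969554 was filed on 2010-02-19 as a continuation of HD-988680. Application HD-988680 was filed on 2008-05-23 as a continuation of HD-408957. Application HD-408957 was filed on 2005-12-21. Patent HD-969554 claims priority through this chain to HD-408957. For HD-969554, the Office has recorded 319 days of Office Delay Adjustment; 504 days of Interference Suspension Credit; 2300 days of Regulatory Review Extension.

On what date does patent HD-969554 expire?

October 7, 2030

Earliest priority filing: 21 December 2005.
Base term: 21 December 2005 + 18 years → 21 December 2023.
Office Delay Adjustment: +319 days → 4 November 2024.
Interference Suspension Credit: +504 days → 23 March 2026.
Regulatory Review Extension: 2300 days claimed exceeds the 1659-day cap, so +1659 days → 7 October 2030.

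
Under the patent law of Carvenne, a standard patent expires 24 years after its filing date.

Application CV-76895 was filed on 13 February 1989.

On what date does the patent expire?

2013-02-13

Filing date + 24 years → 13 February 2013.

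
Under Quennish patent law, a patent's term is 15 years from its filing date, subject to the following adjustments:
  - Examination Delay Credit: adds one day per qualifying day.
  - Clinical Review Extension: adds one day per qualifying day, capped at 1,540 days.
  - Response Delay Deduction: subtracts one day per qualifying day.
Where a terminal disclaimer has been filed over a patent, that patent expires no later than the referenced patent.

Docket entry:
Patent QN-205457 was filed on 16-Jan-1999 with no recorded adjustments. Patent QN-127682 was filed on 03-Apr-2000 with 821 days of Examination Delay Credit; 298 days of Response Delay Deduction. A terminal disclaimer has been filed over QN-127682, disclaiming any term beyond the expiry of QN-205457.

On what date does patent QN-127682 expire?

2014-01-16

Natural term of QN-127682:
  Base: filing + 15 years → 3 April 2015.
  Examination Delay Credit: +821 days → 2 July 2017.
  Response Delay Deduction: −298 days → 7 September 2016.
Expiry of referenced patent QN-205457:
  Base: filing + 15 years → 16 January 2014.
Terminal disclaimer: QN-127682 expires on the earlier of 7 September 2016 and 16 January 2014.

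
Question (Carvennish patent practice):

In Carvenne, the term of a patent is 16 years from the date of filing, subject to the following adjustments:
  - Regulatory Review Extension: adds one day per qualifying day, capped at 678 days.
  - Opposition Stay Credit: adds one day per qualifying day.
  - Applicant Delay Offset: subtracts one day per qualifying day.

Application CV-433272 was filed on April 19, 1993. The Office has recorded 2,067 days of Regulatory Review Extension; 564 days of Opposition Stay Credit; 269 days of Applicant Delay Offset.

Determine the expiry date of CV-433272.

December 18, 2011

Base term: filing date + 16 years → 19 April 2009.
Regulatory Review Extension: 2067 days claimed exceeds the 678-day cap, so +678 days → 26 February 2011.
Opposition Stay Credit: +564 days → 12 September 2012.
Applicant Delay Offset: −269 days → 18 December 2011.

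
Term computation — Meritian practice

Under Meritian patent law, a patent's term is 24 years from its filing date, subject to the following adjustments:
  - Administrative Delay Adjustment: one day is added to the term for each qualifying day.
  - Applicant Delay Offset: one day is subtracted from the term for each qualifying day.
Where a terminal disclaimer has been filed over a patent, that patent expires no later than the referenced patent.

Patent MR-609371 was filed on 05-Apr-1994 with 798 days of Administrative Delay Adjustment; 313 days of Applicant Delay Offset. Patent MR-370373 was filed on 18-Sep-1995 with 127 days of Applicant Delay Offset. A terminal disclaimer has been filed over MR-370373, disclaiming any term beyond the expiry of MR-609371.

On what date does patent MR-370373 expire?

2019-05-14

Natural term of MR-370373:
  Base: filing + 24 years → 18 September 2019.
  Applicant Delay Offset: −127 days → 14 May 2019.
Expiry of referenced patent MR-609371:
  Base: filing + 24 years → 5 April 2018.
  Administrative Delay Adjustment: +798 days → 11 June 2020.
  Applicant Delay Offset: −313 days → 3 August 2019.
Terminal disclaimer: MR-370373 expires on the earlier of 14 May 2019 and 3 August 2019.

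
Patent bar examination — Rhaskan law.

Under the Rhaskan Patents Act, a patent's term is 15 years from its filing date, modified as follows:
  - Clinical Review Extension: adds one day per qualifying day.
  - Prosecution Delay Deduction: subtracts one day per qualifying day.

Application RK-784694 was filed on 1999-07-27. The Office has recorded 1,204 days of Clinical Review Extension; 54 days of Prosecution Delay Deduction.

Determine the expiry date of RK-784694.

2017-09-19

Base term: filing date + 15 years → 27 July 2014.
Clinical Review Extension: +1204 days → 12 November 2017.
Prosecution Delay Deduction: −54 days → 19 September 2017.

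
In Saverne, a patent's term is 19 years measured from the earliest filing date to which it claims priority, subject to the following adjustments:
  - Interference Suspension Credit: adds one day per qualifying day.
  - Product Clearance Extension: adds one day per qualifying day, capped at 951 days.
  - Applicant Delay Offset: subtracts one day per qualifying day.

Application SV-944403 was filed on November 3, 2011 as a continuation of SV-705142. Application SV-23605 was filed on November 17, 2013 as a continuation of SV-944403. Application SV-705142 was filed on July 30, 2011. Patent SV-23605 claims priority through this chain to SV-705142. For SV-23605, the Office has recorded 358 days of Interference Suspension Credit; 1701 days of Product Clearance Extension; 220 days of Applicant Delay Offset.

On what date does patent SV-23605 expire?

Earliest priority filing: 30 July 2011.
Base term: 30 July 2011 + 19 years → 30 July 2030.
Interference Suspension Credit: +358 days → 23 July 2031.
Product Clearance Extension: 1701 days claimed exceeds the 951-day cap, so +951 days → 28 February 2034.
Applicant Delay Offset: −220 days → 23 July 2033.

2033-07-23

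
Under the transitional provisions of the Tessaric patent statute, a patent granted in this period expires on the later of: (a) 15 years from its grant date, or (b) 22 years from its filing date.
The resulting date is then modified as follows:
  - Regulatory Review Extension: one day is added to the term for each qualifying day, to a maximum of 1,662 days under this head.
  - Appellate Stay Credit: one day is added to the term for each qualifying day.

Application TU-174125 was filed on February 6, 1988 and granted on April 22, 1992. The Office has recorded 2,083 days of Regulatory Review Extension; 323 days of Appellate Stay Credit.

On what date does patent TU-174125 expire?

July 15, 2015

(a) grant + 15 years → 22 April 2007.
(b) filing + 22 years → 6 February 2010.
Later of the two: 6 February 2010.
Regulatory Review Extension: 2083 days claimed exceeds the 1662-day cap, so +1662 days → 26 August 2014.
Appellate Stay Credit: +323 days → 15 July 2015.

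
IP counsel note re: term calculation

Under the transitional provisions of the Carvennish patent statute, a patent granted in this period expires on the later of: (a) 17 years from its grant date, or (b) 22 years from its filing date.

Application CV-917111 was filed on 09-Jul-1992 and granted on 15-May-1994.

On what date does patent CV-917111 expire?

July 9, 2014

(a) grant + 17 years → 15 May 2011.
(b) filing + 22 years → 9 July 2014.
Later of the two: 9 July 2014.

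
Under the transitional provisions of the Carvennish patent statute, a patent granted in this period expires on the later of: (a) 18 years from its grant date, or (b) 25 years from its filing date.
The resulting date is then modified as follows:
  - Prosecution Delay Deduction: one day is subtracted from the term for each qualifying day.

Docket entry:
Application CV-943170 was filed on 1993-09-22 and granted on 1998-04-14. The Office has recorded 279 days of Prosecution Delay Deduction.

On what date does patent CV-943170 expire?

2017-12-17

(a) grant + 18 years → 14 April 2016.
(b) filing + 25 years → 22 September 2018.
Later of the two: 22 September 2018.
Prosecution Delay Deduction: −279 days → 17 December 2017.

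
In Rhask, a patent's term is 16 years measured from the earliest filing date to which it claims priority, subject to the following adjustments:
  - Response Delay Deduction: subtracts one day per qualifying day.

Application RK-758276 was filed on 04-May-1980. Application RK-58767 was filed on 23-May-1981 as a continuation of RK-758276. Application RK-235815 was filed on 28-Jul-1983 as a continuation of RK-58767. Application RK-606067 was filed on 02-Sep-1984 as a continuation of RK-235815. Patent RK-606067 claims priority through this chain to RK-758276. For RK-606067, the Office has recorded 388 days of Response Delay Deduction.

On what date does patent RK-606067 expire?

Earliest priority filing: 4 May 1980.
Base term: 4 May 1980 + 16 years → 4 May 1996.
Response Delay Deduction: −388 days → 12 April 1995.

1995-04-12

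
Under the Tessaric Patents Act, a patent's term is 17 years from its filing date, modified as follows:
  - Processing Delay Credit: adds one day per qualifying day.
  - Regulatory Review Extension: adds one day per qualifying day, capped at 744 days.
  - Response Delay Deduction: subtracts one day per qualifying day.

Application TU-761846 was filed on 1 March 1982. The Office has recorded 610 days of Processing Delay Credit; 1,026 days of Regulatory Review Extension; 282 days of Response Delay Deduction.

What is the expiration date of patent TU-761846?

Base term: filing date + 17 years → 1 March 1999.
Processing Delay Credit: +610 days → 31 October 2000.
Regulatory Review Extension: 1026 days claimed exceeds the 744-day cap, so +744 days → 14 November 2002.
Response Delay Deduction: −282 days → 5 February 2002.

2002-02-05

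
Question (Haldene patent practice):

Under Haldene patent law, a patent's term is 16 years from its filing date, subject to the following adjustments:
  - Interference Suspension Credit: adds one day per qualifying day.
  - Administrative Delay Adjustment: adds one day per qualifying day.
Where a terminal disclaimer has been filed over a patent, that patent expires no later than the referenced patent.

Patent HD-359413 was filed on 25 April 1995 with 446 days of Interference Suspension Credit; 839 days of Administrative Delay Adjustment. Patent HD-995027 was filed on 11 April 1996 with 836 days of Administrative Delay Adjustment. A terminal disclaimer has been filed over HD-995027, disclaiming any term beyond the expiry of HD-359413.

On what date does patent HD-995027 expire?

2014-07-26

Natural term of HD-995027:
  Base: filing + 16 years → 11 April 2012.
  Administrative Delay Adjustment: +836 days → 26 July 2014.
Expiry of referenced patent HD-359413:
  Base: filing + 16 years → 25 April 2011.
  Interference Suspension Credit: +446 days → 14 July 2012.
  Administrative Delay Adjustment: +839 days → 31 October 2014.
Terminal disclaimer: HD-995027 expires on the earlier of 26 July 2014 and 31 October 2014.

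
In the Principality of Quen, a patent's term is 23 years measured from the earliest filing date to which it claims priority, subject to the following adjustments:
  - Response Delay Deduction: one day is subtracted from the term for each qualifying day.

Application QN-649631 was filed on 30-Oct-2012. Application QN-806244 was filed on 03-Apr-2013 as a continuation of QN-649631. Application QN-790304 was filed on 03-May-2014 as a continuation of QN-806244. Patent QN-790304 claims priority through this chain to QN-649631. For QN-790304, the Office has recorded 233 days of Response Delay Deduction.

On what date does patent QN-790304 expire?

Earliest priority filing: 30 October 2012.
Base term: 30 October 2012 + 23 years → 30 October 2035.
Response Delay Deduction: −233 days → 11 March 2035.

2035-03-11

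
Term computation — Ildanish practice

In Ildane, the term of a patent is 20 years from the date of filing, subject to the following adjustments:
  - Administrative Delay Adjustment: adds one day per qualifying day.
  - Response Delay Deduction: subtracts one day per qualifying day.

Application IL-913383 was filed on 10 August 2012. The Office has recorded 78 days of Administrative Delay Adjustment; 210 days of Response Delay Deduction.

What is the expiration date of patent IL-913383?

Base term: filing date + 20 years → 10 August 2032.
Administrative Delay Adjustment: +78 days → 27 October 2032.
Response Delay Deduction: −210 days → 31 March 2032.

2032-03-31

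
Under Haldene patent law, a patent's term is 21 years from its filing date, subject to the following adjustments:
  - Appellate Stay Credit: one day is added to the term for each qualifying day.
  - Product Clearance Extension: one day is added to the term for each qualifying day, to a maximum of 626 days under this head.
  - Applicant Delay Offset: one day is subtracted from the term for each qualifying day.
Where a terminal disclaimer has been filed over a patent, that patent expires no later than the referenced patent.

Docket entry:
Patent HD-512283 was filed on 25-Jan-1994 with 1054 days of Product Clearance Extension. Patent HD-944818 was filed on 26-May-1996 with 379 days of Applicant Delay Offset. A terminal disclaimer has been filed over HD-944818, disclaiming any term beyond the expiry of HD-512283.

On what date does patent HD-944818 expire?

Natural term of HD-944818:
  Base: filing + 21 years → 26 May 2017.
  Applicant Delay Offset: −379 days → 12 May 2016.
Expiry of referenced patent HD-512283:
  Base: filing + 21 years → 25 January 2015.
  Product Clearance Extension: 1054 days claimed exceeds the 626-day cap, so +626 days → 12 October 2016.
Terminal disclaimer: HD-944818 expires on the earlier of 12 May 2016 and 12 October 2016.

2016-05-12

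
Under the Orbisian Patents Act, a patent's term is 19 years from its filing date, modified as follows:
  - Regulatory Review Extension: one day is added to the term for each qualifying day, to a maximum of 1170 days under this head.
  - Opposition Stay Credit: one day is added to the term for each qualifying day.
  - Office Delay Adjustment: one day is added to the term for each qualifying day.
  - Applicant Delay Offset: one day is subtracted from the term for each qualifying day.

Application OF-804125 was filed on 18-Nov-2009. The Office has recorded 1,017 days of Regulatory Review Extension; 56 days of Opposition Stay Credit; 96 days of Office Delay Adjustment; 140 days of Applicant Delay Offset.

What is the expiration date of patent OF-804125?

Base term: filing date + 19 years → 18 November 2028.
Regulatory Review Extension: 1017 days (within the 1170-day cap) → +1017 days → 1 September 2031.
Opposition Stay Credit: +56 days → 27 October 2031.
Office Delay Adjustment: +96 days → 31 January 2032.
Applicant Delay Offset: −140 days → 13 September 2031.

2031-09-13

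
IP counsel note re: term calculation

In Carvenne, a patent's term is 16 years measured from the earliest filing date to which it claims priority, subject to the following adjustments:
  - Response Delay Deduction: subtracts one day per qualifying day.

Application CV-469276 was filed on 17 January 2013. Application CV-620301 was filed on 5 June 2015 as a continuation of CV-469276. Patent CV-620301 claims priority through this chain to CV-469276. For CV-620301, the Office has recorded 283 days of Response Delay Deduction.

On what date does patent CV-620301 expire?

Earliest priority filing: 17 January 2013.
Base term: 17 January 2013 + 16 years → 17 January 2029.
Response Delay Deduction: −283 days → 9 April 2028.

2028-04-09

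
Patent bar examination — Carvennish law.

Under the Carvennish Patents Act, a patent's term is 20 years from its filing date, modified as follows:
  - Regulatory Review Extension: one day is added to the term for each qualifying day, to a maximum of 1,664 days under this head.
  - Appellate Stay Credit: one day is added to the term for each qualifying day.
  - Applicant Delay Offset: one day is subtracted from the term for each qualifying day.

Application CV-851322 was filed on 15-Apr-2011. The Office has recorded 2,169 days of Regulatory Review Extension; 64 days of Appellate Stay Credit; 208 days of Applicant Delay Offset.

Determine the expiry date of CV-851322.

Base term: filing date + 20 years → 15 April 2031.
Regulatory Review Extension: 2169 days claimed exceeds the 1664-day cap, so +1664 days → 4 November 2035.
Appellate Stay Credit: +64 days → 7 January 2036.
Applicant Delay Offset: −208 days → 13 June 2035.

2035-06-13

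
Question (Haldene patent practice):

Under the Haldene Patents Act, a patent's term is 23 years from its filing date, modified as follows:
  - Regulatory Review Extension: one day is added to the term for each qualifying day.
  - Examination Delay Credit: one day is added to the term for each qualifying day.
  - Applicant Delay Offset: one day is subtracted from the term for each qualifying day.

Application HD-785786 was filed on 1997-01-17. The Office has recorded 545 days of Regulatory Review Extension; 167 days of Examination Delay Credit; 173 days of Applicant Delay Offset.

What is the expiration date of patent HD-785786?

Base term: filing date + 23 years → 17 January 2020.
Regulatory Review Extension: +545 days → 15 July 2021.
Examination Delay Credit: +167 days → 29 December 2021.
Applicant Delay Offset: −173 days → 9 July 2021.

2021-07-09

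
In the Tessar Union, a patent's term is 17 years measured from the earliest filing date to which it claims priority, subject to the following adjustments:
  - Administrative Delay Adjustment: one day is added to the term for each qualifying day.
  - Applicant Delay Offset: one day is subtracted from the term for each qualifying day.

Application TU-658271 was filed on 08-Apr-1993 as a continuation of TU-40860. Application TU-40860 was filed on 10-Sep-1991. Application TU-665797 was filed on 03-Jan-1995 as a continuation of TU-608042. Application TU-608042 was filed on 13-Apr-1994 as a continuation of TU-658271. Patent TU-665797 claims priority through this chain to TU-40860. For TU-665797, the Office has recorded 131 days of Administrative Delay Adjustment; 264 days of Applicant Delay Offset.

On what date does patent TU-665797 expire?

April 30, 2008

Earliest priority filing: 10 September 1991.
Base term: 10 September 1991 + 17 years → 10 September 2008.
Administrative Delay Adjustment: +131 days → 19 January 2009.
Applicant Delay Offset: −264 days → 30 April 2008.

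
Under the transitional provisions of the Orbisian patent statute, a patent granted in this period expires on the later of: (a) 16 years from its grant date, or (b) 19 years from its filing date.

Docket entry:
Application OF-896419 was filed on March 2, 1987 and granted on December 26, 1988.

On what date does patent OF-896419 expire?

(a) grant + 16 years → 26 December 2004.
(b) filing + 19 years → 2 March 2006.
Later of the two: 2 March 2006.

2006-03-02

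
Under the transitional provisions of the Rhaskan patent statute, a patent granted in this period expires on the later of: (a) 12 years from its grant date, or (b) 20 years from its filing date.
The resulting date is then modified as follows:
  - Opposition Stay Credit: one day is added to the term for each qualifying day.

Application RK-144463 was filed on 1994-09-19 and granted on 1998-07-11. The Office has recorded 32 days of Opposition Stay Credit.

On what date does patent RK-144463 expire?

2014-10-21

(a) grant + 12 years → 11 July 2010.
(b) filing + 20 years → 19 September 2014.
Later of the two: 19 September 2014.
Opposition Stay Credit: +32 days → 21 October 2014.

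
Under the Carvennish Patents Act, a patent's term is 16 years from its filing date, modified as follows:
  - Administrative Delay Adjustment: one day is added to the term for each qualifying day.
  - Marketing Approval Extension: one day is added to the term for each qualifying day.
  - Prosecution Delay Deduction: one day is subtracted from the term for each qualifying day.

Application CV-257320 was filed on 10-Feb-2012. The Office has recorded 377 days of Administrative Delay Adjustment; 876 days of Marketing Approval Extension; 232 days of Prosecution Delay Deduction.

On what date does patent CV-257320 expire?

Base term: filing date + 16 years → 10 February 2028.
Administrative Delay Adjustment: +377 days → 21 February 2029.
Marketing Approval Extension: +876 days → 17 July 2031.
Prosecution Delay Deduction: −232 days → 27 November 2030.

2030-11-27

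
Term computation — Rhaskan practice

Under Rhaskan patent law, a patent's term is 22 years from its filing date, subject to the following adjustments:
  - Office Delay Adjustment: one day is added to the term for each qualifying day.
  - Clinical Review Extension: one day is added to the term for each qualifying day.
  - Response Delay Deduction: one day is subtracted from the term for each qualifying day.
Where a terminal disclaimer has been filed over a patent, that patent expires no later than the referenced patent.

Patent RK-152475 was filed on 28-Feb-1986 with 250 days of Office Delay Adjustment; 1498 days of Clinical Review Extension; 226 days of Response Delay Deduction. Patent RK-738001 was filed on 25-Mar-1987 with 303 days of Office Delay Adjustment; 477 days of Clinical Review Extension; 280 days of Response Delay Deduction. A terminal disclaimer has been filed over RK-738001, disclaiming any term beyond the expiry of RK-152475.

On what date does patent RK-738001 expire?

Natural term of RK-738001:
  Base: filing + 22 years → 25 March 2009.
  Office Delay Adjustment: +303 days → 22 January 2010.
  Clinical Review Extension: +477 days → 14 May 2011.
  Response Delay Deduction: −280 days → 7 August 2010.
Expiry of referenced patent RK-152475:
  Base: filing + 22 years → 28 February 2008.
  Office Delay Adjustment: +250 days → 4 November 2008.
  Clinical Review Extension: +1498 days → 11 December 2012.
  Response Delay Deduction: −226 days → 29 April 2012.
Terminal disclaimer: RK-738001 expires on the earlier of 7 August 2010 and 29 April 2012.

August 7, 2010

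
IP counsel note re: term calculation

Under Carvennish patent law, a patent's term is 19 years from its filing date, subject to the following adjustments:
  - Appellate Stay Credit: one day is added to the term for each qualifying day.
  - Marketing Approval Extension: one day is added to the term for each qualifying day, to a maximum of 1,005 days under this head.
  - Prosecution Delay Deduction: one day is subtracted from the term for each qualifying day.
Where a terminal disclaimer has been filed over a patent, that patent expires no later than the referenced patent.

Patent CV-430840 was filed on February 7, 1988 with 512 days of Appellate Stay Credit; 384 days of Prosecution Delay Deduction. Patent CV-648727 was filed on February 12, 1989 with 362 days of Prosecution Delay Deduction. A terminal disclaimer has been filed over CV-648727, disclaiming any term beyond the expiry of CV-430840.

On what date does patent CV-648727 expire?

Natural term of CV-648727:
  Base: filing + 19 years → 12 February 2008.
  Prosecution Delay Deduction: −362 days → 15 February 2007.
Expiry of referenced patent CV-430840:
  Base: filing + 19 years → 7 February 2007.
  Appellate Stay Credit: +512 days → 3 July 2008.
  Prosecution Delay Deduction: −384 days → 15 June 2007.
Terminal disclaimer: CV-648727 expires on the earlier of 15 February 2007 and 15 June 2007.

February 15, 2007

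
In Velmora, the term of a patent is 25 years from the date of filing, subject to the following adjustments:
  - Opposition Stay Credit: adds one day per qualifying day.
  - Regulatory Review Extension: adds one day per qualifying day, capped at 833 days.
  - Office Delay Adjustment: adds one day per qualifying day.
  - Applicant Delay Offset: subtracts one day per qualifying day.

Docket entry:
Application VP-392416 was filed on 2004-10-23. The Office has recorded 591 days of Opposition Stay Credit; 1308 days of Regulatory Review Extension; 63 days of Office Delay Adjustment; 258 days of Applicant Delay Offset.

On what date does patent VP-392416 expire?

Base term: filing date + 25 years → 23 October 2029.
Opposition Stay Credit: +591 days → 6 June 2031.
Regulatory Review Extension: 1308 days claimed exceeds the 833-day cap, so +833 days → 16 September 2033.
Office Delay Adjustment: +63 days → 18 November 2033.
Applicant Delay Offset: −258 days → 5 March 2033.

March 5, 2033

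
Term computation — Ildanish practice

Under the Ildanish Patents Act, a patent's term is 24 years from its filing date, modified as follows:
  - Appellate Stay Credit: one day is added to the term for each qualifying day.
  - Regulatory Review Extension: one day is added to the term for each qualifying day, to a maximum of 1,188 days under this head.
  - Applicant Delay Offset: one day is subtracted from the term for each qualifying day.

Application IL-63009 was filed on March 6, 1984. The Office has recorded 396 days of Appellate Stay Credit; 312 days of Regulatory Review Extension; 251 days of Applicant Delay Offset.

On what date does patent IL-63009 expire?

Base term: filing date + 24 years → 6 March 2008.
Appellate Stay Credit: +396 days → 6 April 2009.
Regulatory Review Extension: 312 days (within the 1188-day cap) → +312 days → 12 February 2010.
Applicant Delay Offset: −251 days → 6 June 2009.

June 6, 2009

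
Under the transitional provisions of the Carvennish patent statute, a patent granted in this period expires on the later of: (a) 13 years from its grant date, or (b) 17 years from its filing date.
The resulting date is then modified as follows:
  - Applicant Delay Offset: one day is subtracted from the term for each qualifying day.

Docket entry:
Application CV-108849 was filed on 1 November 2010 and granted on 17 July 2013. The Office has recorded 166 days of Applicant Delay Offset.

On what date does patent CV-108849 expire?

(a) grant + 13 years → 17 July 2026.
(b) filing + 17 years → 1 November 2027.
Later of the two: 1 November 2027.
Applicant Delay Offset: −166 days → 19 May 2027.

May 19, 2027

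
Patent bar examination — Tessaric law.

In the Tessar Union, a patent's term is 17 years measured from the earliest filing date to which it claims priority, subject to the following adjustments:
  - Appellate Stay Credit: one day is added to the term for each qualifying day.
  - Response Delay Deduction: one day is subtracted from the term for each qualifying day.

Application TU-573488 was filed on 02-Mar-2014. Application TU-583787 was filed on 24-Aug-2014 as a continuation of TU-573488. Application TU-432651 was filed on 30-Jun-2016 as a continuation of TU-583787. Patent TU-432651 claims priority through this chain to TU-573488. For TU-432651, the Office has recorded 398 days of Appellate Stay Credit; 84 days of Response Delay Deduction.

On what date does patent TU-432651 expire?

January 10, 2032

Earliest priority filing: 2 March 2014.
Base term: 2 March 2014 + 17 years → 2 March 2031.
Appellate Stay Credit: +398 days → 3 April 2032.
Response Delay Deduction: −84 days → 10 January 2032.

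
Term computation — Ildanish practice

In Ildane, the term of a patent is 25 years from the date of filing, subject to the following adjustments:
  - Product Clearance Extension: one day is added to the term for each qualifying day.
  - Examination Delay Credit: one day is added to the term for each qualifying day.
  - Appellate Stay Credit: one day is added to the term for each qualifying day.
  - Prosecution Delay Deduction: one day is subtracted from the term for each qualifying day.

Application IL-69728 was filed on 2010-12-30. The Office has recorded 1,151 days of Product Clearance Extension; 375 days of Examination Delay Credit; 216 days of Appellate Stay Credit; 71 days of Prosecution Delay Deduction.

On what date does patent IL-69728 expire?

2040-07-27

Base term: filing date + 25 years → 30 December 2035.
Product Clearance Extension: +1151 days → 23 February 2039.
Examination Delay Credit: +375 days → 4 March 2040.
Appellate Stay Credit: +216 days → 6 October 2040.
Prosecution Delay Deduction: −71 days → 27 July 2040.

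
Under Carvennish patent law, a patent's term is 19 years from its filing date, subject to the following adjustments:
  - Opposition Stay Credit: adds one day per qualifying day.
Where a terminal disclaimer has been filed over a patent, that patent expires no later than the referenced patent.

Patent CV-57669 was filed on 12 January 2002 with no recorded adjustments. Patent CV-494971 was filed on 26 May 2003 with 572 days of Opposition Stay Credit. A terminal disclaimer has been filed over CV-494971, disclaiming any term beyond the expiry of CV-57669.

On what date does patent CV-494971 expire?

Natural term of CV-494971:
  Base: filing + 19 years → 26 May 2022.
  Opposition Stay Credit: +572 days → 19 December 2023.
Expiry of referenced patent CV-57669:
  Base: filing + 19 years → 12 January 2021.
Terminal disclaimer: CV-494971 expires on the earlier of 19 December 2023 and 12 January 2021.

January 12, 2021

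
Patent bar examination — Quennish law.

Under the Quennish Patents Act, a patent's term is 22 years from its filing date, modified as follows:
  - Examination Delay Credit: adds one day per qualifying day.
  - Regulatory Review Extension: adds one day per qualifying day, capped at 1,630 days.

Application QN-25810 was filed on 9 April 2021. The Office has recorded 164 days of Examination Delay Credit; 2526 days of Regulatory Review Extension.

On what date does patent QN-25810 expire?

Base term: filing date + 22 years → 9 April 2043.
Examination Delay Credit: +164 days → 20 September 2043.
Regulatory Review Extension: 2526 days claimed exceeds the 1630-day cap, so +1630 days → 7 March 2048.

2048-03-07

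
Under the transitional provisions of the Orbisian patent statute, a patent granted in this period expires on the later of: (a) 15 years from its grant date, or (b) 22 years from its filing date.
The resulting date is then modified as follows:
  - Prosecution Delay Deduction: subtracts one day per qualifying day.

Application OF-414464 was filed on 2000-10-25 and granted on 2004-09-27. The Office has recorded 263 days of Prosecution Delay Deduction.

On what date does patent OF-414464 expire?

(a) grant + 15 years → 27 September 2019.
(b) filing + 22 years → 25 October 2022.
Later of the two: 25 October 2022.
Prosecution Delay Deduction: −263 days → 4 February 2022.

2022-02-04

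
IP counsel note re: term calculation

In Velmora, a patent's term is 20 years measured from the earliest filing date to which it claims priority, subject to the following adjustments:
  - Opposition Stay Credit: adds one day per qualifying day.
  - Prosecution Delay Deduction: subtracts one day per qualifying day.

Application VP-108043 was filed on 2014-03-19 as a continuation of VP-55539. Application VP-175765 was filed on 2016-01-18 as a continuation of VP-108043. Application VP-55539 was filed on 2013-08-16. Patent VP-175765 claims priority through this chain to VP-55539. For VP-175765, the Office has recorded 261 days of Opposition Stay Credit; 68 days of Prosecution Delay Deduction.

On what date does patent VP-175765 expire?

Earliest priority filing: 16 August 2013.
Base term: 16 August 2013 + 20 years → 16 August 2033.
Opposition Stay Credit: +261 days → 4 May 2034.
Prosecution Delay Deduction: −68 days → 25 February 2034.

2034-02-25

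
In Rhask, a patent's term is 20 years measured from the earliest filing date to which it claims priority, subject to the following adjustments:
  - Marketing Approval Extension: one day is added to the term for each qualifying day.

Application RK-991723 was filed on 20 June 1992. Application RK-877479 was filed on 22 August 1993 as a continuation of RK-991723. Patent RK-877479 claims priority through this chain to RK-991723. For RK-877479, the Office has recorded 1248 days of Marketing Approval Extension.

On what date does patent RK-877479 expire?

Earliest priority filing: 20 June 1992.
Base term: 20 June 1992 + 20 years → 20 June 2012.
Marketing Approval Extension: +1248 days → 20 November 2015.

2015-11-20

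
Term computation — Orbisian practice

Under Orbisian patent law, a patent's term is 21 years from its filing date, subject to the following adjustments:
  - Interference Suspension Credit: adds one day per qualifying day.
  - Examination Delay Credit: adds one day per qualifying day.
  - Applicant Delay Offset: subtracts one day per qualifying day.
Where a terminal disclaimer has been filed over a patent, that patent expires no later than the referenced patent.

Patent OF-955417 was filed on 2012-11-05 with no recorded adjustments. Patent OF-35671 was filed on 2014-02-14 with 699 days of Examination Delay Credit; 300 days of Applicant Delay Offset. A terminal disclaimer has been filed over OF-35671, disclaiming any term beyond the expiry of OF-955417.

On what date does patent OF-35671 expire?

2033-11-05

Natural term of OF-35671:
  Base: filing + 21 years → 14 February 2035.
  Examination Delay Credit: +699 days → 13 January 2037.
  Applicant Delay Offset: −300 days → 19 March 2036.
Expiry of referenced patent OF-955417:
  Base: filing + 21 years → 5 November 2033.
Terminal disclaimer: OF-35671 expires on the earlier of 19 March 2036 and 5 November 2033.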